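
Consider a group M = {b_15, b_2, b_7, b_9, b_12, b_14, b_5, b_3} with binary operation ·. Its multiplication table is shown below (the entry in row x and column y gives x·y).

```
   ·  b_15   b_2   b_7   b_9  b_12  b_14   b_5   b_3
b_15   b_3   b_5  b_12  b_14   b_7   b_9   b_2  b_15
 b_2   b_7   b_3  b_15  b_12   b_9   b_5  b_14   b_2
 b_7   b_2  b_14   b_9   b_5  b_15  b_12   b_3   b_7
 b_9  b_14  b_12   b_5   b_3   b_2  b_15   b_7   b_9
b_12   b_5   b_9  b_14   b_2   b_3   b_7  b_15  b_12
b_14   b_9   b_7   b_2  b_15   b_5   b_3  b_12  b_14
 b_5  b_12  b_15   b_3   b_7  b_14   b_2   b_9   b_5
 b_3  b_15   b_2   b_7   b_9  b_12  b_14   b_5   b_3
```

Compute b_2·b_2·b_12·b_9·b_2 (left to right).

b_2·b_2 = b_3
b_3·b_12 = b_12
b_12·b_9 = b_2
b_2·b_2 = b_3
(Structurally, M here is isomorphic to the dihedral group D_4.)

b_3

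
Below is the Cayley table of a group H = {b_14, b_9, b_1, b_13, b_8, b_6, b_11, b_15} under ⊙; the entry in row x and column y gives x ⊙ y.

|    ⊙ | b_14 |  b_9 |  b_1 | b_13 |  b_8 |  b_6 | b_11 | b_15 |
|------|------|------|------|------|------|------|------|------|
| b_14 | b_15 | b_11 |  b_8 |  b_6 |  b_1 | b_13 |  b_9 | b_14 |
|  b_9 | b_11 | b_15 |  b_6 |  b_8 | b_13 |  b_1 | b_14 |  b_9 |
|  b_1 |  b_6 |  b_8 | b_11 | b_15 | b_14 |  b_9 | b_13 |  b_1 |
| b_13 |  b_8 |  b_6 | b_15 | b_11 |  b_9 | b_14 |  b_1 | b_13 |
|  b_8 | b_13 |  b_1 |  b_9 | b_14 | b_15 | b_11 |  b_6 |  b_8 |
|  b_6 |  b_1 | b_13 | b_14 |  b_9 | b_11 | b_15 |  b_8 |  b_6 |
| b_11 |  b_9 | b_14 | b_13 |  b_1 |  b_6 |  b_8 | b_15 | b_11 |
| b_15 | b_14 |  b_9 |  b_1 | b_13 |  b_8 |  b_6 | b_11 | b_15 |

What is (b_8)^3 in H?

b_8^1 = b_8
b_8^2 = b_8 ⊙ b_8 = b_15
b_8^3 = b_15 ⊙ b_8 = b_8

b_8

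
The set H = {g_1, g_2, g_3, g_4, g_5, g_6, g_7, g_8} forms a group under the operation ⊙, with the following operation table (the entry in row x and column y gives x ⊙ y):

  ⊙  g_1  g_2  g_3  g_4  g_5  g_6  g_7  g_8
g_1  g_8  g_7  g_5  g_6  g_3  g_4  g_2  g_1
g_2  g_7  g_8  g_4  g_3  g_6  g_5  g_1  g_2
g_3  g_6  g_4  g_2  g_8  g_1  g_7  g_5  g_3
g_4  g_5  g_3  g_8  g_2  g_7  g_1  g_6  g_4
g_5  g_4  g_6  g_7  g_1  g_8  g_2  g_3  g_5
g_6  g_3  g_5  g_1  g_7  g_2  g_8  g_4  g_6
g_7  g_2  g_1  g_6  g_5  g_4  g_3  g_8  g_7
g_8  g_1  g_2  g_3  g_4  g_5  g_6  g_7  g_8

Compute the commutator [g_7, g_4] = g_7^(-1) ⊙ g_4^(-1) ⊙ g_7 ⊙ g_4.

g_2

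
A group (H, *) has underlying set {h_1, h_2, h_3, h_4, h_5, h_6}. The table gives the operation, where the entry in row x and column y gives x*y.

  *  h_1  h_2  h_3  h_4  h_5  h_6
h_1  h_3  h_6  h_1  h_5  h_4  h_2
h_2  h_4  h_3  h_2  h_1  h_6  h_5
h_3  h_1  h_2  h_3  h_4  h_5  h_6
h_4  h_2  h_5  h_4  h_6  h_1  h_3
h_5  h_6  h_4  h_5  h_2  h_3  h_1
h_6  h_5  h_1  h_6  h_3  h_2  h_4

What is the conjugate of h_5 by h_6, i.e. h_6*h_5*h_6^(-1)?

The identity is h_3. In row h_6, the entry h_3 sits in column h_4, so h_6^(-1) = h_4.
h_6*h_5 = h_2
h_2*h_4 = h_1

h_1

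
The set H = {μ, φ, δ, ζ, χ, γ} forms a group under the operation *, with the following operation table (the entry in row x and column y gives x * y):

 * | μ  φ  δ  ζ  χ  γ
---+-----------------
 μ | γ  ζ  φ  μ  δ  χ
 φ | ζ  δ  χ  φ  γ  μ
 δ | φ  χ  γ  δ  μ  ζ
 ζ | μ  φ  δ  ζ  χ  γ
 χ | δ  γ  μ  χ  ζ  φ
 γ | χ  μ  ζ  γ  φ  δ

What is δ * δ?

γ

Read row δ, column δ: δ * δ = γ.
(Structurally, H here is isomorphic to the cyclic group Z_6.)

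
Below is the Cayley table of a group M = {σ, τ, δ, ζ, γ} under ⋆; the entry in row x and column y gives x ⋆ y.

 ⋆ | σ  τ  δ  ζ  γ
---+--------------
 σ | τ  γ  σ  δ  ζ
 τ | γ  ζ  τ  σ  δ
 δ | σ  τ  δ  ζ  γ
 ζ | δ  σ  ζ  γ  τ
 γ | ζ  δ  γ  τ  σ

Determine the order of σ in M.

The identity element is δ (its row matches the header).
σ^1 = σ
σ^2 = σ ⋆ σ = τ
σ^3 = τ ⋆ σ = γ
σ^4 = γ ⋆ σ = ζ
σ^5 = ζ ⋆ σ = δ
The first power of σ equal to the identity is σ^5, so ord(σ) = 5.

5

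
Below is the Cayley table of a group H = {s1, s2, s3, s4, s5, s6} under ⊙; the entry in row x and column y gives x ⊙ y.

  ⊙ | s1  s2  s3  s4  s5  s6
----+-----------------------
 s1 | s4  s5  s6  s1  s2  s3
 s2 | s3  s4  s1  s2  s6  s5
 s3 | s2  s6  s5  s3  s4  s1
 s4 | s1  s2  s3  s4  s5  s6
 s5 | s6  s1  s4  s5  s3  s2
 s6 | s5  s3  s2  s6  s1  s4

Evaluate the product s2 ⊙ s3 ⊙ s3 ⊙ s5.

s2 ⊙ s3 = s1
s1 ⊙ s3 = s6
s6 ⊙ s5 = s1

s1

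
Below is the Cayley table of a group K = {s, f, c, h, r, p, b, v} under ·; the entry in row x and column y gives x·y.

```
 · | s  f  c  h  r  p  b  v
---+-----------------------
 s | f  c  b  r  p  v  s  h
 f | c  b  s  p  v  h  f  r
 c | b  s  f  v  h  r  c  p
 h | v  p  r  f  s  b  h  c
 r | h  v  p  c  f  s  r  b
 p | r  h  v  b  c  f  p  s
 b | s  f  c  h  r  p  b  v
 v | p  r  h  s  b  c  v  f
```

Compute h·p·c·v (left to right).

h·p = b
b·c = c
c·v = p

p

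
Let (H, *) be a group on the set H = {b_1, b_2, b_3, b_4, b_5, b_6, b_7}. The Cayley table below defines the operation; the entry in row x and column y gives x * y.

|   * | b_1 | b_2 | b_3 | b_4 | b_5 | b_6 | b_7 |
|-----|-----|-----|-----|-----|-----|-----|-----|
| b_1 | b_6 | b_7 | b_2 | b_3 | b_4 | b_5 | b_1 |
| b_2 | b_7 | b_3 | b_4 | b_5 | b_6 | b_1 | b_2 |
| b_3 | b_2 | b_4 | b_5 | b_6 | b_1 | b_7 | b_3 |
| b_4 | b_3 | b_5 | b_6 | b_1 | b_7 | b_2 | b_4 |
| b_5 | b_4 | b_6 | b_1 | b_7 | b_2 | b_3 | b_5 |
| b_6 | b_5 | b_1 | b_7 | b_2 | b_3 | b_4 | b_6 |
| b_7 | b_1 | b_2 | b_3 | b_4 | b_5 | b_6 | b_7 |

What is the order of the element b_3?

7

The identity element is b_7 (its row matches the header).
b_3^1 = b_3
b_3^2 = b_3 * b_3 = b_5
b_3^3 = b_5 * b_3 = b_1
b_3^4 = b_1 * b_3 = b_2
b_3^5 = b_2 * b_3 = b_4
b_3^6 = b_4 * b_3 = b_6
b_3^7 = b_6 * b_3 = b_7
The first power of b_3 equal to the identity is b_3^7, so ord(b_3) = 7.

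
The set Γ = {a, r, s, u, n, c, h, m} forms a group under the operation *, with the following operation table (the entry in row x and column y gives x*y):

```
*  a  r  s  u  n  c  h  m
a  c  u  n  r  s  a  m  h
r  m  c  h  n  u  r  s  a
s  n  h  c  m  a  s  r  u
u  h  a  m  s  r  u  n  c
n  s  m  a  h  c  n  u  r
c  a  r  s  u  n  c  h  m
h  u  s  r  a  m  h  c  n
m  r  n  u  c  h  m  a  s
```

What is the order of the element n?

2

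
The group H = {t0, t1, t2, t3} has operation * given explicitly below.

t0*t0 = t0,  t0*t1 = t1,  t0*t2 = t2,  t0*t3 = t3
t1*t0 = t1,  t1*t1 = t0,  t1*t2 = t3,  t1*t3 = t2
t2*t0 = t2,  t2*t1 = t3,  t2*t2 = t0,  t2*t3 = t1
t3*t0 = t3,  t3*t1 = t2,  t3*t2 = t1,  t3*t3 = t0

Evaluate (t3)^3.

t3^1 = t3
t3^2 = t3*t3 = t0
t3^3 = t0*t3 = t3

t3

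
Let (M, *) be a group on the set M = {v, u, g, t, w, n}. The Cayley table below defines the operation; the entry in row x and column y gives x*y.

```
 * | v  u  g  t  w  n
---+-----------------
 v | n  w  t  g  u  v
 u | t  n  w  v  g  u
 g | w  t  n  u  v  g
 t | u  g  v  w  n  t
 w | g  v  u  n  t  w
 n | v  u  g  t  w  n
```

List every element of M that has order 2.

{g, u, v}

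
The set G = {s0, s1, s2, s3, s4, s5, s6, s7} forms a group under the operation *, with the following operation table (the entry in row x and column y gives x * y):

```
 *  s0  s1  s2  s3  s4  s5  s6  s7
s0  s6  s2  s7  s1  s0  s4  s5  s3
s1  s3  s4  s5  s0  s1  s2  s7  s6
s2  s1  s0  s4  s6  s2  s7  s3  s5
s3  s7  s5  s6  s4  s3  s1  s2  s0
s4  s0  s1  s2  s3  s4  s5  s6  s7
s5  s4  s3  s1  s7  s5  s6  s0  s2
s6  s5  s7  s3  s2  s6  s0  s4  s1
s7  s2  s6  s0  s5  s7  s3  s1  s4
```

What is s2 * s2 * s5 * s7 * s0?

s1

s2 * s2 = s4
s4 * s5 = s5
s5 * s7 = s2
s2 * s0 = s1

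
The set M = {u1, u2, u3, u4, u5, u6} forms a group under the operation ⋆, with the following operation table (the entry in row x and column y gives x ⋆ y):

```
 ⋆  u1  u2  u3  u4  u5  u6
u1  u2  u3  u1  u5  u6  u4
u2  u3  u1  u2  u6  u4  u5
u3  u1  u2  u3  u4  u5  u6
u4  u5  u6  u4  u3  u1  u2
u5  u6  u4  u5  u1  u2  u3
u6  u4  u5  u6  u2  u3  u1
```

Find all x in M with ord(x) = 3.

Identity is u3. Compute the order of each non-identity element by repeated multiplication:
  u1: u1 → u2 → u3  (order 3)
  u2: u2 → u1 → u3  (order 3)
  u4: u4 → u3  (order 2)
  u5: u5 → u2 → u4 → u1 → u6 → u3  (order 6)
  u6: u6 → u1 → u4 → u2 → u5 → u3  (order 6)
Elements of order 3: {u1, u2}.

{u1, u2}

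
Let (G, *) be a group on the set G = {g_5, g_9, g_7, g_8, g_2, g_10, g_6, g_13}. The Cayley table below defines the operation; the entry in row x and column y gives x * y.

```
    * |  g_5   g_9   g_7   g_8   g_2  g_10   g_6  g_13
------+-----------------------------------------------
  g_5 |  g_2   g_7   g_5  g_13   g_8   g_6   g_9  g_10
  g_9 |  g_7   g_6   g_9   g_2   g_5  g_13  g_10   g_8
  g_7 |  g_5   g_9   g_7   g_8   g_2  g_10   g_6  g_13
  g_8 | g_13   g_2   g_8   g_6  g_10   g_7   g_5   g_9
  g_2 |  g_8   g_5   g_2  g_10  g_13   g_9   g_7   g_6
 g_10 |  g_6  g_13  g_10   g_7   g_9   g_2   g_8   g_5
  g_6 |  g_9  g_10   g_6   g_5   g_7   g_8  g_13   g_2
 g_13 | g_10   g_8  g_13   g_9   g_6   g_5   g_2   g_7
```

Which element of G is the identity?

g_7

The identity e satisfies e * x = x for all x, so its row in the table reproduces the column headers.
Row g_7 reads: g_5, g_9, g_7, g_8, g_2, g_10, g_6, g_13 — exactly the header order. So g_7 is the identity.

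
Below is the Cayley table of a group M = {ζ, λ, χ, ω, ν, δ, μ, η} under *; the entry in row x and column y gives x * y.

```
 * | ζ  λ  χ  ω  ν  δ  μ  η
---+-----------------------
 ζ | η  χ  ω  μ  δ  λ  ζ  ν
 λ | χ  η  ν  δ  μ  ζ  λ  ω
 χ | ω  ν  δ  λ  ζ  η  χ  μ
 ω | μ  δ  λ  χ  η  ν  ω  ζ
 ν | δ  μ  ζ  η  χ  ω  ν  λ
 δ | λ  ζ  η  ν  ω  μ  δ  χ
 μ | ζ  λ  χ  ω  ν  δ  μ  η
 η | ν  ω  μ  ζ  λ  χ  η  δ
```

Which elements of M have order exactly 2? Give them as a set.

{δ}

Identity is μ. Compute the order of each non-identity element by repeated multiplication:
  ζ: ζ → η → ν → δ → λ → χ → ω → μ  (order 8)
  λ: λ → η → ω → δ → ζ → χ → ν → μ  (order 8)
  χ: χ → δ → η → μ  (order 4)
  ω: ω → χ → λ → δ → ν → η → ζ → μ  (order 8)
  ν: ν → χ → ζ → δ → ω → η → λ → μ  (order 8)
  δ: δ → μ  (order 2)
  η: η → δ → χ → μ  (order 4)
Elements of order 2: {δ}.
(Structurally, M here is isomorphic to the cyclic group Z_8.)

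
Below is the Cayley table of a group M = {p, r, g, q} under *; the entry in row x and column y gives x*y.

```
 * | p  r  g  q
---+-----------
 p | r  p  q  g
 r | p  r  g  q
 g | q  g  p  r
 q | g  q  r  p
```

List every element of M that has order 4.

Identity is r. Compute the order of each non-identity element by repeated multiplication:
  p: p → r  (order 2)
  g: g → p → q → r  (order 4)
  q: q → p → g → r  (order 4)
Elements of order 4: {g, q}.

{g, q}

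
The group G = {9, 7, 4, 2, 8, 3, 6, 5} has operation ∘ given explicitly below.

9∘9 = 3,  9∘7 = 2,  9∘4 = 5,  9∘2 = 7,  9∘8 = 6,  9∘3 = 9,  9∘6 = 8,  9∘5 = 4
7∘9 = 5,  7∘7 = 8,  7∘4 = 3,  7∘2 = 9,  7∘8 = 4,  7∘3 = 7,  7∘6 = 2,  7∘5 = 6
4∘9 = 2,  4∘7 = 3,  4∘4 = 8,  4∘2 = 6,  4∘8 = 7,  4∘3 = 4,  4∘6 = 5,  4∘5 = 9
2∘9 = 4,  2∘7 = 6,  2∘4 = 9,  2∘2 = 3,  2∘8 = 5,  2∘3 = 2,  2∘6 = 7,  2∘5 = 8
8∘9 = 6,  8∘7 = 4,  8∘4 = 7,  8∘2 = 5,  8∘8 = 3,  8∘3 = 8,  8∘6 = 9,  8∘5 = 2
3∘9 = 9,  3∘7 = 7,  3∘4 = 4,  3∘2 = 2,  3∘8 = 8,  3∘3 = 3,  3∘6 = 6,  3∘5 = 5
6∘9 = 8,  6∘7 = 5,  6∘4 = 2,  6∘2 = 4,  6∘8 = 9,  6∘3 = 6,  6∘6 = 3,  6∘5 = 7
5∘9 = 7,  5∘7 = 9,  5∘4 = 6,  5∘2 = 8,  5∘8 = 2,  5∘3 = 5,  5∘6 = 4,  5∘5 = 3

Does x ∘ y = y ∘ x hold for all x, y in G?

No

4 ∘ 6 = 5 but 6 ∘ 4 = 2.
Since 4 and 6 do not commute, G is not abelian.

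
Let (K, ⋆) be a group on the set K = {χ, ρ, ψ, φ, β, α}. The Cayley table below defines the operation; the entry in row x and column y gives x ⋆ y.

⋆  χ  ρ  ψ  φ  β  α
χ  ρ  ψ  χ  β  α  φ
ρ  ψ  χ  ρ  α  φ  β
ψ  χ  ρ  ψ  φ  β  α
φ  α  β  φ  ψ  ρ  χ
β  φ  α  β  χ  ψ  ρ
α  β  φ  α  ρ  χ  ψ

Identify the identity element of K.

ψ

The identity e satisfies e ⋆ x = x for all x, so its row in the table reproduces the column headers.
Row ψ reads: χ, ρ, ψ, φ, β, α — exactly the header order. So ψ is the identity.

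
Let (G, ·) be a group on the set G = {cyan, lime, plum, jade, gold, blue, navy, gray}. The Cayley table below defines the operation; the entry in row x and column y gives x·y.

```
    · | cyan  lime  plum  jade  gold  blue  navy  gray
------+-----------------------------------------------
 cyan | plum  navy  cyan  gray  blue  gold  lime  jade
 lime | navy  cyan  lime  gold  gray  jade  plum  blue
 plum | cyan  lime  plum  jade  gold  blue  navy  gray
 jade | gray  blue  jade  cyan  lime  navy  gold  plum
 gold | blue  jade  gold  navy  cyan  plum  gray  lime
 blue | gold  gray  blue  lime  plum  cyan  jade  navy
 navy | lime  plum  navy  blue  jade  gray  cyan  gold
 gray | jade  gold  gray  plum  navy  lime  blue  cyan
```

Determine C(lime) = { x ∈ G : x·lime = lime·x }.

Compare row lime with column lime entry by entry.
navy·lime = plum = lime·navy, so navy commutes with lime.
jade·lime = blue but lime·jade = gold, so jade does not.
Collecting the elements that commute with lime: C(lime) = {cyan, lime, navy, plum}.

{cyan, lime, navy, plum}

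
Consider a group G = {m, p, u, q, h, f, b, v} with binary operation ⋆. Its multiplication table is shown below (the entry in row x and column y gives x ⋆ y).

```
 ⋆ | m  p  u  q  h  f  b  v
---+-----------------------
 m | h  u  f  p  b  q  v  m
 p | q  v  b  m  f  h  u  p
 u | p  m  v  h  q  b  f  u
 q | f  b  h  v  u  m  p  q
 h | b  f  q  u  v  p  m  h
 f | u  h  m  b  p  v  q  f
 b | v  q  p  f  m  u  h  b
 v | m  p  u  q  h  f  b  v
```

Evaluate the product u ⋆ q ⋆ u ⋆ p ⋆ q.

f

u ⋆ q = h
h ⋆ u = q
q ⋆ p = b
b ⋆ q = f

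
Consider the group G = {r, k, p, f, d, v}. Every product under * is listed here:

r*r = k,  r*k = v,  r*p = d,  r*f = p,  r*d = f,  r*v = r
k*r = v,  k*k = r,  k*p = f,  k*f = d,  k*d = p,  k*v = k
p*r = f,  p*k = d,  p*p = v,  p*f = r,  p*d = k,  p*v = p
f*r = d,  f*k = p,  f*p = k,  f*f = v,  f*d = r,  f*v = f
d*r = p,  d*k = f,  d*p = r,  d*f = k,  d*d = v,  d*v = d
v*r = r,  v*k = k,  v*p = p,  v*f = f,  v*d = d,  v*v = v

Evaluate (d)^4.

d^1 = d
d^2 = d * d = v
d^3 = v * d = d
d^4 = d * d = v

v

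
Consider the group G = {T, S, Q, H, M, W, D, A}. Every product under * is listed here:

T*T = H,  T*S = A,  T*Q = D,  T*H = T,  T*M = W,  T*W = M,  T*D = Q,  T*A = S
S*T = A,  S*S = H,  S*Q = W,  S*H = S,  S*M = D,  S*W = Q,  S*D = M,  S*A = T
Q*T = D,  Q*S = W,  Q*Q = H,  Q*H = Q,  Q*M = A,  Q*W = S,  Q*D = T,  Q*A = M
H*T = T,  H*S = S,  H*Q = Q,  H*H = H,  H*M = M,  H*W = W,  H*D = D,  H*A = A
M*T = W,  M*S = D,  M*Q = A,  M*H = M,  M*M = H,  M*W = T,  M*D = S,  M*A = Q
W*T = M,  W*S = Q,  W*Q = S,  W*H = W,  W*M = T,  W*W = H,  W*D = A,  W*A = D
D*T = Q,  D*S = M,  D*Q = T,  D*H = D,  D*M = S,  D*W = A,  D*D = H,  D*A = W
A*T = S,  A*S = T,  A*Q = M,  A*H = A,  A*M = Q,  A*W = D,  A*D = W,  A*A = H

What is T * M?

W

Read row T, column M: T * M = W.
(Structurally, G here is isomorphic to the elementary abelian group (Z_2)^3.)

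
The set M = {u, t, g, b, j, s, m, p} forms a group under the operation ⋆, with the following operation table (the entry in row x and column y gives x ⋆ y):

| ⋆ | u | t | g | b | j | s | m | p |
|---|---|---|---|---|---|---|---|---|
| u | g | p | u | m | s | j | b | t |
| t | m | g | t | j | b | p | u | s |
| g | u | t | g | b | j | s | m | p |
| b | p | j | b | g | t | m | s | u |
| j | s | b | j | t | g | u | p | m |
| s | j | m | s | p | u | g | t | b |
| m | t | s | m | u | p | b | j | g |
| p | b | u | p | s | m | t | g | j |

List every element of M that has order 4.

{m, p}

Identity is g. Compute the order of each non-identity element by repeated multiplication:
  u: u → g  (order 2)
  t: t → g  (order 2)
  b: b → g  (order 2)
  j: j → g  (order 2)
  s: s → g  (order 2)
  m: m → j → p → g  (order 4)
  p: p → j → m → g  (order 4)
Elements of order 4: {m, p}.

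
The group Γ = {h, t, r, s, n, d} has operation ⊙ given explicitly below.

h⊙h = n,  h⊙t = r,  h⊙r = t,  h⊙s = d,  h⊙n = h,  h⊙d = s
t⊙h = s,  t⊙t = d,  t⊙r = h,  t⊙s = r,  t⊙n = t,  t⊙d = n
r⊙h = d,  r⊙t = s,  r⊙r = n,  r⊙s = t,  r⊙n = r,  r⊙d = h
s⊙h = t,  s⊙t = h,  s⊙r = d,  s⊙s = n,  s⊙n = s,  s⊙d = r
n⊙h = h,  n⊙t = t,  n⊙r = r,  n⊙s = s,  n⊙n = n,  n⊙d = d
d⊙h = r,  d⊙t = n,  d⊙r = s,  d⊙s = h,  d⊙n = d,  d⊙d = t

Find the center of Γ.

An element z is central iff its row equals its column in the table.
For s: s ⊙ d = r ≠ h = d ⊙ s, so s ∉ Z.
Checking each element this way leaves Z(Γ) = {n}.

{n}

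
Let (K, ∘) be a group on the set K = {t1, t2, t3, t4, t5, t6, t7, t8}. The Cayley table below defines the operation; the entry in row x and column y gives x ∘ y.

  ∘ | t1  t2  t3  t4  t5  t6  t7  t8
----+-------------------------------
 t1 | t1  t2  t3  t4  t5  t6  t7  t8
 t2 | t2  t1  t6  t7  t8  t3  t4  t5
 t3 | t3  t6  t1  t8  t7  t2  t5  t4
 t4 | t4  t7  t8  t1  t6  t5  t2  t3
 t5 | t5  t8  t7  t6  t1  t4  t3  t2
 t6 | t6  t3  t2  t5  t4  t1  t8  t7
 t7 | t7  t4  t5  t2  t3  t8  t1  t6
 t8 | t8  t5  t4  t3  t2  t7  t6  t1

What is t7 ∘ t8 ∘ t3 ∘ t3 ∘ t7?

t7 ∘ t8 = t6
t6 ∘ t3 = t2
t2 ∘ t3 = t6
t6 ∘ t7 = t8
(Structurally, K here is isomorphic to the elementary abelian group (Z_2)^3.)

t8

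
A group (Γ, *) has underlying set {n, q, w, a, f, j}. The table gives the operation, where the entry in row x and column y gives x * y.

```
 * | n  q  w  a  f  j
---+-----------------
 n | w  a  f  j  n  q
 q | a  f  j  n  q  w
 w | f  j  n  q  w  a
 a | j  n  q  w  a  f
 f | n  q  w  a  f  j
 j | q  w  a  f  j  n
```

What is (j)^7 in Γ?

j

j^1 = j
j^2 = j * j = n
j^3 = n * j = q
j^4 = q * j = w
j^5 = w * j = a
j^6 = a * j = f
j^7 = f * j = j
(Structurally, Γ here is isomorphic to the cyclic group Z_6.)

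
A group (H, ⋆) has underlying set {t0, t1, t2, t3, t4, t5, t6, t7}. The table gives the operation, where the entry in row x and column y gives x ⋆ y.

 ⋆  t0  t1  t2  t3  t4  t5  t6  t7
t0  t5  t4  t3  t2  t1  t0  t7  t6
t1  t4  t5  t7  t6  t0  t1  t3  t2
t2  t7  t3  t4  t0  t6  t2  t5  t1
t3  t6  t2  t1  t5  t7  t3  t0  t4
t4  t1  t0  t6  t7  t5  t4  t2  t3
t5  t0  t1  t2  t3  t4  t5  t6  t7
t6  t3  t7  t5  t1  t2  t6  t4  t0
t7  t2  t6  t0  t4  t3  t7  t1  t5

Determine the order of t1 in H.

The identity element is t5 (its row matches the header).
t1^1 = t1
t1^2 = t1 ⋆ t1 = t5
The first power of t1 equal to the identity is t1^2, so ord(t1) = 2.

2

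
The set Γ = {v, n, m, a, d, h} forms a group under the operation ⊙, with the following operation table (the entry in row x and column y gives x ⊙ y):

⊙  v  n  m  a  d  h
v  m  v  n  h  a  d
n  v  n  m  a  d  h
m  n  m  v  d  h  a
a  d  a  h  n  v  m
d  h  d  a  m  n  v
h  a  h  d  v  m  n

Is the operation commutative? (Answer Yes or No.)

v ⊙ h = d but h ⊙ v = a.
Since v and h do not commute, Γ is not abelian.

No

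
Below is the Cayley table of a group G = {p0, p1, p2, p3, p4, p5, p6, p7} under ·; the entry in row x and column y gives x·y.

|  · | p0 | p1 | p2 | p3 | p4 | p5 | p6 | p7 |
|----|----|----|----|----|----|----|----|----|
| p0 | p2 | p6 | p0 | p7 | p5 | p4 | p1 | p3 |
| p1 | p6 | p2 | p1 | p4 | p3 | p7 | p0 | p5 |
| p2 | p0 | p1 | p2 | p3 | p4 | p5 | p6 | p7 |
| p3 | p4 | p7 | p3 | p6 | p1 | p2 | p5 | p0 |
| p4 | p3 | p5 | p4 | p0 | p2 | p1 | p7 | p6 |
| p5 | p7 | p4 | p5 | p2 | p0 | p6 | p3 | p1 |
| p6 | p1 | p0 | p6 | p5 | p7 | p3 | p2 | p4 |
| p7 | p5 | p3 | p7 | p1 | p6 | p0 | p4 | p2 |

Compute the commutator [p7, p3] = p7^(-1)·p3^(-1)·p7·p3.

p6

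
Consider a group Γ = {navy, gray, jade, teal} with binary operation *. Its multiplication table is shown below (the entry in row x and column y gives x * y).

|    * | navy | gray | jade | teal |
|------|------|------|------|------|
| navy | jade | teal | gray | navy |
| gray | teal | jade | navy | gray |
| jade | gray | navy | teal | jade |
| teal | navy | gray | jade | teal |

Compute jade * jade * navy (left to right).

navy

jade * jade = teal
teal * navy = navy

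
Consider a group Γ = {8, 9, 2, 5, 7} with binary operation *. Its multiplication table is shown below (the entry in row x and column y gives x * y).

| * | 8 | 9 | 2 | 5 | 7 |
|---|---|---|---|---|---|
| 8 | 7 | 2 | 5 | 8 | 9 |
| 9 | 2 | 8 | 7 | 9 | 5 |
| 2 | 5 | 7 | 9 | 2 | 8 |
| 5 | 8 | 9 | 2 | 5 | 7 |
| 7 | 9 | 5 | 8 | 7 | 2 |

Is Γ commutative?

Yes

Check whether the table is symmetric across its main diagonal.
Every entry (row x, col y) equals the entry (row y, col x), so Γ is abelian.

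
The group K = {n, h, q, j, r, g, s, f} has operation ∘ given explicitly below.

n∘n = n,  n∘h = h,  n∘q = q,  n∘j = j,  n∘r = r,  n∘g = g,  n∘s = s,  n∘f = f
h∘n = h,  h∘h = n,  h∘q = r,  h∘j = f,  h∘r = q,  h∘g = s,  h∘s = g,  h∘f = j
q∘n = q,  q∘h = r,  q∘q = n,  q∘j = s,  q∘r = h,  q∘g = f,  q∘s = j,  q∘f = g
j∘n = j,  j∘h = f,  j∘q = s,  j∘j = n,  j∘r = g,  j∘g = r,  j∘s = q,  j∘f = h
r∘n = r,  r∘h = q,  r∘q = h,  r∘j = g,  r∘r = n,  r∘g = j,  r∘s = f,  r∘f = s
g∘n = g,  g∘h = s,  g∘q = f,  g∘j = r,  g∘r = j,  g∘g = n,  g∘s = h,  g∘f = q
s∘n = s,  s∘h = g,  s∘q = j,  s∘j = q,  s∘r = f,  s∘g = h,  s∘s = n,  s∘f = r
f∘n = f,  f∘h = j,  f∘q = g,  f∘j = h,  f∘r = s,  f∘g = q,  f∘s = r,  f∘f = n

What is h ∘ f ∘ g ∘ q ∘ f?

j

h ∘ f = j
j ∘ g = r
r ∘ q = h
h ∘ f = j
(Structurally, K here is isomorphic to the elementary abelian group (Z_2)^3.)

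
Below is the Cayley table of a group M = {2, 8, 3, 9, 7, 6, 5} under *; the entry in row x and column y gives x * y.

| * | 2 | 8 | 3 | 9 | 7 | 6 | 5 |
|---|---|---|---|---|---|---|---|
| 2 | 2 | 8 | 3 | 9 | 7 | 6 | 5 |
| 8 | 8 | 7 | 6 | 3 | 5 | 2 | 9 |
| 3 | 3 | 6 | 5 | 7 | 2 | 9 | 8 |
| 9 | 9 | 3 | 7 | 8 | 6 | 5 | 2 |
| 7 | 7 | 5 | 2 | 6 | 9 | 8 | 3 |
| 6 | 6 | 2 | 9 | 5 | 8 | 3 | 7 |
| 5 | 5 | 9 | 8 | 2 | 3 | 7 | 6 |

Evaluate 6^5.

6^1 = 6
6^2 = 6 * 6 = 3
6^3 = 3 * 6 = 9
6^4 = 9 * 6 = 5
6^5 = 5 * 6 = 7

7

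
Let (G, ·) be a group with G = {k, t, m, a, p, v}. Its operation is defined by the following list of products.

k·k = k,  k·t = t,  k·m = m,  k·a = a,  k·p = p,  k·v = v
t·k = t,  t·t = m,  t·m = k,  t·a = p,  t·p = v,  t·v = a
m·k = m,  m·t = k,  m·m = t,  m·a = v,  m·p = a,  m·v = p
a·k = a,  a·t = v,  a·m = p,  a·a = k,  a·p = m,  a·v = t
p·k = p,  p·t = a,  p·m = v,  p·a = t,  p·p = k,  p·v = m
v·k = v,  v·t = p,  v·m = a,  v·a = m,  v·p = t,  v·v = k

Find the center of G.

{k}

An element z is central iff its row equals its column in the table.
For t: t·p = v ≠ a = p·t, so t ∉ Z.
Checking each element this way leaves Z(G) = {k}.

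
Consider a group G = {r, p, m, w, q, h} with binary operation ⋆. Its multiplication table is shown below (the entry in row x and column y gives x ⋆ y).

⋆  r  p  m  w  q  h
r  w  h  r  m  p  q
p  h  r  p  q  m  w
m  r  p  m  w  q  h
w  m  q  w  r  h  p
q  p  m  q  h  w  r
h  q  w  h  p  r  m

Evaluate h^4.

m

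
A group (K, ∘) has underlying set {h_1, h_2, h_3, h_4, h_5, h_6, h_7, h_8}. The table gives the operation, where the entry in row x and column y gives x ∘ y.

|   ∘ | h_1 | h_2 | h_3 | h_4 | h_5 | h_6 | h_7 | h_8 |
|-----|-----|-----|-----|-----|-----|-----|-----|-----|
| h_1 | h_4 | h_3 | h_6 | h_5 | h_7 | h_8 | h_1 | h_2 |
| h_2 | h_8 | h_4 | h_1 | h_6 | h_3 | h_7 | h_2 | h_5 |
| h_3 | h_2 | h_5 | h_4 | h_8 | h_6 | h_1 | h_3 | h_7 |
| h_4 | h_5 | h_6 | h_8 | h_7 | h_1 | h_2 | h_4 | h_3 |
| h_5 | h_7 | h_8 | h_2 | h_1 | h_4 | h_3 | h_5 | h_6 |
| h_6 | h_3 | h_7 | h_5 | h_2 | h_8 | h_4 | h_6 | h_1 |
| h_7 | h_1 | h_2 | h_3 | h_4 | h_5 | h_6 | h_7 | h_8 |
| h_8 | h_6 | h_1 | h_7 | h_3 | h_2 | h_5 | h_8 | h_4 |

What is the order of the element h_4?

The identity element is h_7 (its row matches the header).
h_4^1 = h_4
h_4^2 = h_4 ∘ h_4 = h_7
The first power of h_4 equal to the identity is h_4^2, so ord(h_4) = 2.
(Structurally, K here is isomorphic to the quaternion group Q_8.)

2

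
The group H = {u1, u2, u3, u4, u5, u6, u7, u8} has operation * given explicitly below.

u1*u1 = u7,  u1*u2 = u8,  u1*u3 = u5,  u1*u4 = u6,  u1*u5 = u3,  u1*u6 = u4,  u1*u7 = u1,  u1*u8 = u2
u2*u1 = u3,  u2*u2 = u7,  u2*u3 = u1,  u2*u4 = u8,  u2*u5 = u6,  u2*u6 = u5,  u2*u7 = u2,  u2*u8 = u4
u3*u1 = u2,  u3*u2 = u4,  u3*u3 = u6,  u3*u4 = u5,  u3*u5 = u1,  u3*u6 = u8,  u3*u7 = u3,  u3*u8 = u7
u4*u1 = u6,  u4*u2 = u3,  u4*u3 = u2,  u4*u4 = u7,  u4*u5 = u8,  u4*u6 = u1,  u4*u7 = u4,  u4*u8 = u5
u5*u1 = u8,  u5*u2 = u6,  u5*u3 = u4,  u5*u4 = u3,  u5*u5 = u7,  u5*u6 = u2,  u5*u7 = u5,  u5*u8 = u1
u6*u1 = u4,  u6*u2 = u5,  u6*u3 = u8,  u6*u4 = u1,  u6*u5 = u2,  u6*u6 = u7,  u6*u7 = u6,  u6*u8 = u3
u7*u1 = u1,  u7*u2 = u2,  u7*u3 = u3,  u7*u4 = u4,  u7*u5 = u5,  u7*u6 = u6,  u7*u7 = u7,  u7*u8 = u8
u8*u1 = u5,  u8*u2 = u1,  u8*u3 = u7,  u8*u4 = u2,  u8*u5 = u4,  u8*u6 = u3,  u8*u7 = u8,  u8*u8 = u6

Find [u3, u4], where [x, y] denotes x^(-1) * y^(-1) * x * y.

u6

Identity is u7; from the table u3^(-1) = u8 and u4^(-1) = u4.
u8 * u4 = u2
u2 * u3 = u1
u1 * u4 = u6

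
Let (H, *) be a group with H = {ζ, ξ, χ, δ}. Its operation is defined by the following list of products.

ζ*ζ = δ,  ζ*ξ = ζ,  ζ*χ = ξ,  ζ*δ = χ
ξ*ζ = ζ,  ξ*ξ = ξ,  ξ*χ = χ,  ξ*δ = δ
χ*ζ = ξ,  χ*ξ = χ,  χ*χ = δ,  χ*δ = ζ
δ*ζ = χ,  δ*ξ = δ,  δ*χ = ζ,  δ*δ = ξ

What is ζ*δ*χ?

δ

ζ*δ = χ
χ*χ = δ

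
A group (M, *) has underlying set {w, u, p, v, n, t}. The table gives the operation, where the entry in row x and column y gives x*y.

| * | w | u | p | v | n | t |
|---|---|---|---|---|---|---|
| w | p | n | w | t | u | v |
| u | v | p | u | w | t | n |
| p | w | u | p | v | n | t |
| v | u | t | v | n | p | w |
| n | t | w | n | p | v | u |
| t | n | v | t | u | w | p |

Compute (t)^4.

p

t^1 = t
t^2 = t*t = p
t^3 = p*t = t
t^4 = t*t = p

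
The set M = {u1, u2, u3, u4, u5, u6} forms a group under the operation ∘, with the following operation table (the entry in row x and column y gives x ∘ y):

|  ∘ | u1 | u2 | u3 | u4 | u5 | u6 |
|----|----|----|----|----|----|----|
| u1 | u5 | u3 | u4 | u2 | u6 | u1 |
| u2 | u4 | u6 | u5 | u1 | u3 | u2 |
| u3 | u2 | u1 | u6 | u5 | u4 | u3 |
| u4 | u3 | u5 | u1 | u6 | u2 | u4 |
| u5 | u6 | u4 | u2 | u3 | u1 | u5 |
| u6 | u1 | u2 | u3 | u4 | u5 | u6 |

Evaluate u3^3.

u3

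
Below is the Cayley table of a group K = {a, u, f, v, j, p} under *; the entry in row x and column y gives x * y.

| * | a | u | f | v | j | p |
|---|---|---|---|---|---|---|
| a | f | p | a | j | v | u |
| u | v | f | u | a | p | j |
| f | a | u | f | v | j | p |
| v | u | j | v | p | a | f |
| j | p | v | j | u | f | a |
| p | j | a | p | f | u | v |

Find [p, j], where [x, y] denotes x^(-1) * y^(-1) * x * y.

Identity is f; from the table p^(-1) = v and j^(-1) = j.
v * j = a
a * p = u
u * j = p

p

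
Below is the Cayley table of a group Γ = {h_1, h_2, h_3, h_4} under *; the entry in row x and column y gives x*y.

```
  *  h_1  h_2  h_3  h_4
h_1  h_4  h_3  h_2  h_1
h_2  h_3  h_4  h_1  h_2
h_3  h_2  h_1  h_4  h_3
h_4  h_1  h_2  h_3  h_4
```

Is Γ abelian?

Yes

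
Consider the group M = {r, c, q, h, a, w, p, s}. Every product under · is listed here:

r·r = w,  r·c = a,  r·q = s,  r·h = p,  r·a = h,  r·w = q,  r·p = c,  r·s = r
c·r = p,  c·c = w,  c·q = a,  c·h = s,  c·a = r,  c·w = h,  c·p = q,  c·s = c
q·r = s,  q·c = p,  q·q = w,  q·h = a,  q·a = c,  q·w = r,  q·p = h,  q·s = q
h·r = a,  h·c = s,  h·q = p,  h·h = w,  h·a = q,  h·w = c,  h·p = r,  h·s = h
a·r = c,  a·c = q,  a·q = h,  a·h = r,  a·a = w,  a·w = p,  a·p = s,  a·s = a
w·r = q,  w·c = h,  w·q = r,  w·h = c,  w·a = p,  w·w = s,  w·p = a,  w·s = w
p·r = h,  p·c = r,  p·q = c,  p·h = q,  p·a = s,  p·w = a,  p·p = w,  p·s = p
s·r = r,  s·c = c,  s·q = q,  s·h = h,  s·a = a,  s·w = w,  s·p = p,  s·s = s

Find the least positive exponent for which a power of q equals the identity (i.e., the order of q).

4

The identity element is s (its row matches the header).
q^1 = q
q^2 = q·q = w
q^3 = w·q = r
q^4 = r·q = s
The first power of q equal to the identity is q^4, so ord(q) = 4.
(Structurally, M here is isomorphic to the quaternion group Q_8.)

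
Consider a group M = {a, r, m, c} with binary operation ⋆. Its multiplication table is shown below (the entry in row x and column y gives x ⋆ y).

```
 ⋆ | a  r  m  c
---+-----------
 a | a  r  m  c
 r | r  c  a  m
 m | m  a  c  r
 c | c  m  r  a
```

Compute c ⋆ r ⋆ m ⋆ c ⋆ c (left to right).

c

c ⋆ r = m
m ⋆ m = c
c ⋆ c = a
a ⋆ c = c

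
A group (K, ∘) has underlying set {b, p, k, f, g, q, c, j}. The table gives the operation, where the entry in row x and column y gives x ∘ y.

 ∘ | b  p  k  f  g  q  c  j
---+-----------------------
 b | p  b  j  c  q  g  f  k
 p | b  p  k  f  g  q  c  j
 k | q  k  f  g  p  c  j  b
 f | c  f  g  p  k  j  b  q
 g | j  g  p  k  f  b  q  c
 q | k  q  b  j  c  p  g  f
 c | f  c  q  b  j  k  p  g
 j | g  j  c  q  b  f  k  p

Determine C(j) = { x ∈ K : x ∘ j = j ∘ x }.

Compare row j with column j entry by entry.
q ∘ j = f = j ∘ q, so q commutes with j.
b ∘ j = k but j ∘ b = g, so b does not.
Collecting the elements that commute with j: C(j) = {f, j, p, q}.

{f, j, p, q}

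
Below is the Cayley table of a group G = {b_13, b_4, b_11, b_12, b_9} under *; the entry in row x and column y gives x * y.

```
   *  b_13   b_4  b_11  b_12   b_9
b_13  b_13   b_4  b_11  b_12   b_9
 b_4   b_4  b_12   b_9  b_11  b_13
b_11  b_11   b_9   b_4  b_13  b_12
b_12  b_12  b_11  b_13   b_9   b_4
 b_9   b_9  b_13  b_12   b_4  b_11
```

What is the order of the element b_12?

5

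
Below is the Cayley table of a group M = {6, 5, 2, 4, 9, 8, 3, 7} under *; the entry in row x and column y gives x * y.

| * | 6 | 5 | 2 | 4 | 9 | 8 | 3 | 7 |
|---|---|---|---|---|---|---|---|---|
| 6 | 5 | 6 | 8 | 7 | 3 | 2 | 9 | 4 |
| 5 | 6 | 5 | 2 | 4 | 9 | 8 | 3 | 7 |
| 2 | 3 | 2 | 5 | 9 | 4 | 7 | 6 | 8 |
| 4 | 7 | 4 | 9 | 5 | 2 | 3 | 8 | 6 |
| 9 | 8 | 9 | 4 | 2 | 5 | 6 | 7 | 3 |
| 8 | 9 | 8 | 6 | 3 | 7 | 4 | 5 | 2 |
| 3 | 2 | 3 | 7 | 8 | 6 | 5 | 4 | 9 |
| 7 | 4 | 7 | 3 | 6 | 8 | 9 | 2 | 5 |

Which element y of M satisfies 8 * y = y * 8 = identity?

3

First locate the identity: row 5 matches the header, so 5 is the identity.
Scan row 8 for 5: 8 * 3 = 5. Hence 8^(-1) = 3.
(Structurally, M here is isomorphic to the dihedral group D_4.)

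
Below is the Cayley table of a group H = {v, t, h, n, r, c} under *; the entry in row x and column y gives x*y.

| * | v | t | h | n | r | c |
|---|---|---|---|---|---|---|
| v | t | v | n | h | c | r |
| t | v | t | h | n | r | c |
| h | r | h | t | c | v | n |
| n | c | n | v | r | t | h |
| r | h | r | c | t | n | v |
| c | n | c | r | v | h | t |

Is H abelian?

n*h = v but h*n = c.
Since n and h do not commute, H is not abelian.

No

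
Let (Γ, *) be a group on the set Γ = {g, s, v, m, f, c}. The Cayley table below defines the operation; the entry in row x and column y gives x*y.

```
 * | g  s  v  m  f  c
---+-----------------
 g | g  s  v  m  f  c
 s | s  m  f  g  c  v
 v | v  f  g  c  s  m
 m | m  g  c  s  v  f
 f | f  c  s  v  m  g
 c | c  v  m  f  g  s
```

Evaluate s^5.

m

s^1 = s
s^2 = s*s = m
s^3 = m*s = g
s^4 = g*s = s
s^5 = s*s = m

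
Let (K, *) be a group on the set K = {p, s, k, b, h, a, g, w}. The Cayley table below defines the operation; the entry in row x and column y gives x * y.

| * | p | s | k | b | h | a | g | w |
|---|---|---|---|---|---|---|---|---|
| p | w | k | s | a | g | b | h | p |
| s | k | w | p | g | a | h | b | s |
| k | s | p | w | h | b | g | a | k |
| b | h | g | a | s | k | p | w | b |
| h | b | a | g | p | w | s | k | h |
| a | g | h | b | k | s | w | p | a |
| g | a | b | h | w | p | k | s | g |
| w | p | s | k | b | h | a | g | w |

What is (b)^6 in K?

b^1 = b
b^2 = b * b = s
b^3 = s * b = g
b^4 = g * b = w
b^5 = w * b = b
b^6 = b * b = s
(Structurally, K here is isomorphic to the dihedral group D_4.)

s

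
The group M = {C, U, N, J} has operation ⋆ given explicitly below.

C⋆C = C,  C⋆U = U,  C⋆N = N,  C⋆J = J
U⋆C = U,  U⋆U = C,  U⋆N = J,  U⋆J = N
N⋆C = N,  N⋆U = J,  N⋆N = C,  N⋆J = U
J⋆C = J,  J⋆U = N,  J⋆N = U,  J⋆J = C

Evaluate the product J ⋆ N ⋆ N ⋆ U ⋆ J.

U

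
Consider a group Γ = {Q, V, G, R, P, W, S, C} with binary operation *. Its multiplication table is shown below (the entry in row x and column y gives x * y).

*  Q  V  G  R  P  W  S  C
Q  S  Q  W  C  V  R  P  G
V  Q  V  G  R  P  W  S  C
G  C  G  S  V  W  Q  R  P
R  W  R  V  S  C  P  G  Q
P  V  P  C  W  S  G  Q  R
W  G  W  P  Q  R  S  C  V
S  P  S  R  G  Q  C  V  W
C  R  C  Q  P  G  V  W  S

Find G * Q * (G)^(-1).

P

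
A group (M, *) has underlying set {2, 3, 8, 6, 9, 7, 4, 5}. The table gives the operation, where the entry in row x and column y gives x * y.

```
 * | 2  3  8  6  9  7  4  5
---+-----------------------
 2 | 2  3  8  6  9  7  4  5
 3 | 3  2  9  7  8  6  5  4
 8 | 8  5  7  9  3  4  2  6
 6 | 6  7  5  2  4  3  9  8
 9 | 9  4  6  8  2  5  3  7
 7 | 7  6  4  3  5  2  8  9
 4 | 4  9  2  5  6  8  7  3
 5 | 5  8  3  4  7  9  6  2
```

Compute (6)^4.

6^1 = 6
6^2 = 6 * 6 = 2
6^3 = 2 * 6 = 6
6^4 = 6 * 6 = 2

2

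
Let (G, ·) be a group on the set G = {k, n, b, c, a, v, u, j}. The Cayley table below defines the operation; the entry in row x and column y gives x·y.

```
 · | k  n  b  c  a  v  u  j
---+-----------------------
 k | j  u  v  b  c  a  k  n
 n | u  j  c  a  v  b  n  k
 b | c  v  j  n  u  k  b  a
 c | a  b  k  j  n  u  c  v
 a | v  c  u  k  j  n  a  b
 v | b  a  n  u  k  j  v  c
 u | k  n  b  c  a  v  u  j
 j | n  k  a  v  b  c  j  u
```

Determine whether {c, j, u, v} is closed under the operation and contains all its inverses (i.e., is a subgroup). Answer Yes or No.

Yes

{c, j, u, v} contains the identity u.
Checking products: every product of two elements of {c, j, u, v} (read from the table) lies in {c, j, u, v}, so the set is closed.
In a finite group, a nonempty closed subset is a subgroup. So {c, j, u, v} ≤ G.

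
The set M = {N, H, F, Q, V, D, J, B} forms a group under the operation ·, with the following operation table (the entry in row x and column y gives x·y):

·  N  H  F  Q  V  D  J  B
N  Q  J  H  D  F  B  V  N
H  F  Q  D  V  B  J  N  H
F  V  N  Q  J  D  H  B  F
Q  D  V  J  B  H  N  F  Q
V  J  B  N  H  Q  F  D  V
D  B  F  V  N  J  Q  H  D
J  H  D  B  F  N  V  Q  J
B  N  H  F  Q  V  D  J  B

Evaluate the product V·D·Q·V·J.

V

V·D = F
F·Q = J
J·V = N
N·J = V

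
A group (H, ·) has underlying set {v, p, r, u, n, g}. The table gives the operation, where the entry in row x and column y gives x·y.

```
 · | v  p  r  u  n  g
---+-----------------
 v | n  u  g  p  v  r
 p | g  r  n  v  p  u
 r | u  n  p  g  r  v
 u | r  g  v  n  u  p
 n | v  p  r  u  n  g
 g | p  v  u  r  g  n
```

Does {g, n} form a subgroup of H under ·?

Yes

{g, n} contains the identity n.
Checking products: every product of two elements of {g, n} (read from the table) lies in {g, n}, so the set is closed.
In a finite group, a nonempty closed subset is a subgroup. So {g, n} ≤ H.
(Structurally, H here is isomorphic to the symmetric group S_3.)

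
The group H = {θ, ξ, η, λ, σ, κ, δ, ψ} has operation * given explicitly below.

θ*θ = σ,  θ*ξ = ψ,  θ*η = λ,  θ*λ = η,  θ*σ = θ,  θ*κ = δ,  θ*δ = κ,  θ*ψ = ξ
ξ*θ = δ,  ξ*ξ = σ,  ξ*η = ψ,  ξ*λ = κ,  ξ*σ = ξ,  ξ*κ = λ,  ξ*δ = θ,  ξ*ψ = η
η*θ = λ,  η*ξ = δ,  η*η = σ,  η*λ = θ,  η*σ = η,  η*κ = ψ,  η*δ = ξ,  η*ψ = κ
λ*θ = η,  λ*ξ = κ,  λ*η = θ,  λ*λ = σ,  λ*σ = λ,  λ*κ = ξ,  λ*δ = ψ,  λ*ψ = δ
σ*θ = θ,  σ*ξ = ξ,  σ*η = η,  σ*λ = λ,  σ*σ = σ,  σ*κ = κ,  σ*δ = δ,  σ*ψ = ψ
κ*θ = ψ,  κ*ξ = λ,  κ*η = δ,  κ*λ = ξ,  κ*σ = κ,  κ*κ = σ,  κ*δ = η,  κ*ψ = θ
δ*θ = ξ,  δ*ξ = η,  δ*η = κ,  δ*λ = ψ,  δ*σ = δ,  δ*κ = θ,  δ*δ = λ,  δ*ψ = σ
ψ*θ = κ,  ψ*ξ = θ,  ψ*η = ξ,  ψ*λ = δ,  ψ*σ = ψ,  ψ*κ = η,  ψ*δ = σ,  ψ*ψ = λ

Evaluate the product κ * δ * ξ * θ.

ξ

κ * δ = η
η * ξ = δ
δ * θ = ξ
(Structurally, H here is isomorphic to the dihedral group D_4.)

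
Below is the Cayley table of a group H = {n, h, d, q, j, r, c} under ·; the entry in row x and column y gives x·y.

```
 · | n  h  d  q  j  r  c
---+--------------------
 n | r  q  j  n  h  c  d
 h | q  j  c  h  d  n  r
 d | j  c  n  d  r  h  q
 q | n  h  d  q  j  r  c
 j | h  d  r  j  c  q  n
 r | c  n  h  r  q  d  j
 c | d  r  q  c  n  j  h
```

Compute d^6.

c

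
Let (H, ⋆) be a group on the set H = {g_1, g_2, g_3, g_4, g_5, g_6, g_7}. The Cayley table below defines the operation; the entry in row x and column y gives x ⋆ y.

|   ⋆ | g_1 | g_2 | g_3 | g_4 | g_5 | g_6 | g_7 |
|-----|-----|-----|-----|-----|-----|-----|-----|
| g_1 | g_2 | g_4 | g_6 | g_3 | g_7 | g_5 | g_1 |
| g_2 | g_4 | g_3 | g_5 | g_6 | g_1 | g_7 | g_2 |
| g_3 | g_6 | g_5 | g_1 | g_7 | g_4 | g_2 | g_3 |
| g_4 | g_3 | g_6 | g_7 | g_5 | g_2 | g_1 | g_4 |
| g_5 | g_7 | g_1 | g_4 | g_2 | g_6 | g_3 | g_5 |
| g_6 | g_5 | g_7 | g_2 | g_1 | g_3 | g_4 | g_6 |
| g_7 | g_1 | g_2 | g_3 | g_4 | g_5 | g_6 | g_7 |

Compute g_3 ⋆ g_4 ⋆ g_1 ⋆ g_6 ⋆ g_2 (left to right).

g_3 ⋆ g_4 = g_7
g_7 ⋆ g_1 = g_1
g_1 ⋆ g_6 = g_5
g_5 ⋆ g_2 = g_1

g_1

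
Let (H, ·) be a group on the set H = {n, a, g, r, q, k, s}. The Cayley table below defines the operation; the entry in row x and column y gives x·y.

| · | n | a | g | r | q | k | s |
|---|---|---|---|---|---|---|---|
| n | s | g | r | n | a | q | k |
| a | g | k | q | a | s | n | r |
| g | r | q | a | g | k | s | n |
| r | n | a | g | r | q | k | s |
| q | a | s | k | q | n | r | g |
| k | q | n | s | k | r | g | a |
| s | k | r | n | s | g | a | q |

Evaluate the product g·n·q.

q

g·n = r
r·q = q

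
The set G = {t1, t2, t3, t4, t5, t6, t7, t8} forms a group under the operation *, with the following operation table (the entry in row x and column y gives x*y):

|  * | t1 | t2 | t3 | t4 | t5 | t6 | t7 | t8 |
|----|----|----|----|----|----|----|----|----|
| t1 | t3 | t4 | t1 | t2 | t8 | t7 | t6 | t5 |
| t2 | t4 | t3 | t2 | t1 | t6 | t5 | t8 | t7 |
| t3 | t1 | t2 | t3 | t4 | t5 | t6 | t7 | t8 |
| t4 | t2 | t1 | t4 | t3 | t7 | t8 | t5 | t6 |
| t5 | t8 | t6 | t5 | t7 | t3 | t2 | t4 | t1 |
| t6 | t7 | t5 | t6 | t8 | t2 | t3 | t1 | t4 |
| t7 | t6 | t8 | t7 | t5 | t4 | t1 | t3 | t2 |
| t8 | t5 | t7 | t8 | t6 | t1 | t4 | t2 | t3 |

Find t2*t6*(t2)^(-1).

t6

The identity is t3. In row t2, the entry t3 sits in column t2, so t2^(-1) = t2.
t2*t6 = t5
t5*t2 = t6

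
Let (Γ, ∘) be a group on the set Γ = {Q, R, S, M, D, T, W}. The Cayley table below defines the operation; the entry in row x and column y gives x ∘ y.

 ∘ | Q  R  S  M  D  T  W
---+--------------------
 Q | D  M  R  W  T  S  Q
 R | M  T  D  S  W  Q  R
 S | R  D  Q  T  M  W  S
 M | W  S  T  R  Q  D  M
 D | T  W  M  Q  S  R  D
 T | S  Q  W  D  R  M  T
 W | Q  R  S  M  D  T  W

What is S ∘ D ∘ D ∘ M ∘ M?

M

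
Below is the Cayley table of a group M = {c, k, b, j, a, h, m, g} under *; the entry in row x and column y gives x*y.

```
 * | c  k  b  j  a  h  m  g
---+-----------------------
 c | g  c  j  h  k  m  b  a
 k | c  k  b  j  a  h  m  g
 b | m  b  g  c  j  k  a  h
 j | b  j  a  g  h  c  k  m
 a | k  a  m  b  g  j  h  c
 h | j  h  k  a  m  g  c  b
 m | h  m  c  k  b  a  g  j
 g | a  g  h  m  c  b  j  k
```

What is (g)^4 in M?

k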